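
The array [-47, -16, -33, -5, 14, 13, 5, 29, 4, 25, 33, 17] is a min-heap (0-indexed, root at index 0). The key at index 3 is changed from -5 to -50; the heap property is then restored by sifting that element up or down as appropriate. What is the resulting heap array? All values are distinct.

set index 3 from -5 to -50 → [-47, -16, -33, -50, 14, 13, 5, 29, 4, 25, 33, 17]
-50 < parent -16 at index 1, swap → [-47, -50, -33, -16, 14, 13, 5, 29, 4, 25, 33, 17]
-50 < parent -47 at index 0, swap → [-50, -47, -33, -16, 14, 13, 5, 29, 4, 25, 33, 17]

[-50, -47, -33, -16, 14, 13, 5, 29, 4, 25, 33, 17]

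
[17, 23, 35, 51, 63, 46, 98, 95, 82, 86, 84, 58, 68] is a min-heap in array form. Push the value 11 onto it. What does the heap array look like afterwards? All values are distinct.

[11, 23, 17, 51, 63, 46, 35, 95, 82, 86, 84, 58, 68, 98]

append 11 at index 13 → [17, 23, 35, 51, 63, 46, 98, 95, 82, 86, 84, 58, 68, 11]
11 < parent 98 at index 6, swap → [17, 23, 35, 51, 63, 46, 11, 95, 82, 86, 84, 58, 68, 98]
11 < parent 35 at index 2, swap → [17, 23, 11, 51, 63, 46, 35, 95, 82, 86, 84, 58, 68, 98]
11 < parent 17 at index 0, swap → [11, 23, 17, 51, 63, 46, 35, 95, 82, 86, 84, 58, 68, 98]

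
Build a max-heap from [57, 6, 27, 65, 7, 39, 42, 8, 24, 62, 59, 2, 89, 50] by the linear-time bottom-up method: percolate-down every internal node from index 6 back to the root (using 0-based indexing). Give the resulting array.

[89, 65, 57, 24, 62, 39, 50, 8, 6, 7, 59, 2, 27, 42]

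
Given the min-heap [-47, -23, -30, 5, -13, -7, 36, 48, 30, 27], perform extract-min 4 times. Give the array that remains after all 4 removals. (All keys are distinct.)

[-7, 5, 27, 48, 30, 36]

extract-min #1 returns -47:
  remove root -47; move last element 27 to root → [27, -23, -30, 5, -13, -7, 36, 48, 30]
  27 vs smaller child -30 at index 2, swap → [-30, -23, 27, 5, -13, -7, 36, 48, 30]
  27 vs smaller child -7 at index 5, swap → [-30, -23, -7, 5, -13, 27, 36, 48, 30]
extract-min #2 returns -30:
  remove root -30; move last element 30 to root → [30, -23, -7, 5, -13, 27, 36, 48]
  30 vs smaller child -23 at index 1, swap → [-23, 30, -7, 5, -13, 27, 36, 48]
  30 vs smaller child -13 at index 4, swap → [-23, -13, -7, 5, 30, 27, 36, 48]
extract-min #3 returns -23:
  remove root -23; move last element 48 to root → [48, -13, -7, 5, 30, 27, 36]
  48 vs smaller child -13 at index 1, swap → [-13, 48, -7, 5, 30, 27, 36]
  48 vs smaller child 5 at index 3, swap → [-13, 5, -7, 48, 30, 27, 36]
extract-min #4 returns -13:
  remove root -13; move last element 36 to root → [36, 5, -7, 48, 30, 27]
  36 vs smaller child -7 at index 2, swap → [-7, 5, 36, 48, 30, 27]
  36 vs only child 27 at index 5, swap → [-7, 5, 27, 48, 30, 36]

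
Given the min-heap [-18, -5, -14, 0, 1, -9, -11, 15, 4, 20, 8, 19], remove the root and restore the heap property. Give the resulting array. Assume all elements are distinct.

[-14, -5, -11, 0, 1, -9, 19, 15, 4, 20, 8]

remove root -18; move last element 19 to root → [19, -5, -14, 0, 1, -9, -11, 15, 4, 20, 8]
19 vs smaller child -14 at index 2, swap → [-14, -5, 19, 0, 1, -9, -11, 15, 4, 20, 8]
19 vs smaller child -11 at index 6, swap → [-14, -5, -11, 0, 1, -9, 19, 15, 4, 20, 8]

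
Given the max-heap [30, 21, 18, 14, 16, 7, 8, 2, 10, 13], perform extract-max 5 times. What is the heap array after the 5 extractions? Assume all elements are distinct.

[13, 8, 10, 2, 7]

extract-max #1 returns 30:
  remove root 30; move last element 13 to root → [13, 21, 18, 14, 16, 7, 8, 2, 10]
  13 vs larger child 21 at index 1, swap → [21, 13, 18, 14, 16, 7, 8, 2, 10]
  13 vs larger child 16 at index 4, swap → [21, 16, 18, 14, 13, 7, 8, 2, 10]
extract-max #2 returns 21:
  remove root 21; move last element 10 to root → [10, 16, 18, 14, 13, 7, 8, 2]
  10 vs larger child 18 at index 2, swap → [18, 16, 10, 14, 13, 7, 8, 2]
extract-max #3 returns 18:
  remove root 18; move last element 2 to root → [2, 16, 10, 14, 13, 7, 8]
  2 vs larger child 16 at index 1, swap → [16, 2, 10, 14, 13, 7, 8]
  2 vs larger child 14 at index 3, swap → [16, 14, 10, 2, 13, 7, 8]
extract-max #4 returns 16:
  remove root 16; move last element 8 to root → [8, 14, 10, 2, 13, 7]
  8 vs larger child 14 at index 1, swap → [14, 8, 10, 2, 13, 7]
  8 vs larger child 13 at index 4, swap → [14, 13, 10, 2, 8, 7]
extract-max #5 returns 14:
  remove root 14; move last element 7 to root → [7, 13, 10, 2, 8]
  7 vs larger child 13 at index 1, swap → [13, 7, 10, 2, 8]
  7 vs larger child 8 at index 4, swap → [13, 8, 10, 2, 7]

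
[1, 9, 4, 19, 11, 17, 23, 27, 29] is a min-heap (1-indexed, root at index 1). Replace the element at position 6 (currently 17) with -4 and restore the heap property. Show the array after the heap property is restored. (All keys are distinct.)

[-4, 9, 1, 19, 11, 4, 23, 27, 29]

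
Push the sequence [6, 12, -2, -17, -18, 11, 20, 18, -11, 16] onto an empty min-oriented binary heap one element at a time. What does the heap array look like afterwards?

Insert 6:
  append 6 at index 0 → [6] (no swap needed)
Insert 12:
  append 12 at index 1 → [6, 12] (no swap needed)
Insert -2:
  append -2 at index 2 → [6, 12, -2]
  -2 < parent 6 at index 0, swap → [-2, 12, 6]
Insert -17:
  append -17 at index 3 → [-2, 12, 6, -17]
  -17 < parent 12 at index 1, swap → [-2, -17, 6, 12]
  -17 < parent -2 at index 0, swap → [-17, -2, 6, 12]
Insert -18:
  append -18 at index 4 → [-17, -2, 6, 12, -18]
  -18 < parent -2 at index 1, swap → [-17, -18, 6, 12, -2]
  -18 < parent -17 at index 0, swap → [-18, -17, 6, 12, -2]
Insert 11:
  append 11 at index 5 → [-18, -17, 6, 12, -2, 11] (no swap needed)
Insert 20:
  append 20 at index 6 → [-18, -17, 6, 12, -2, 11, 20] (no swap needed)
Insert 18:
  append 18 at index 7 → [-18, -17, 6, 12, -2, 11, 20, 18] (no swap needed)
Insert -11:
  append -11 at index 8 → [-18, -17, 6, 12, -2, 11, 20, 18, -11]
  -11 < parent 12 at index 3, swap → [-18, -17, 6, -11, -2, 11, 20, 18, 12]
Insert 16:
  append 16 at index 9 → [-18, -17, 6, -11, -2, 11, 20, 18, 12, 16] (no swap needed)

[-18, -17, 6, -11, -2, 11, 20, 18, 12, 16]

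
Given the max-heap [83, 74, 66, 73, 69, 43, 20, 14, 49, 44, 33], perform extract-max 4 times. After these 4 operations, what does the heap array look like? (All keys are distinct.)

[66, 49, 43, 33, 44, 14, 20]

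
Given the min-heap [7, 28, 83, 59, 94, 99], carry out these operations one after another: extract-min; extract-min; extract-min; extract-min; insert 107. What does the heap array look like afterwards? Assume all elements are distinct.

extract-min → returns 7:
  remove root 7; move last element 99 to root → [99, 28, 83, 59, 94]
  99 vs smaller child 28 at index 1, swap → [28, 99, 83, 59, 94]
  99 vs smaller child 59 at index 3, swap → [28, 59, 83, 99, 94]
extract-min → returns 28:
  remove root 28; move last element 94 to root → [94, 59, 83, 99]
  94 vs smaller child 59 at index 1, swap → [59, 94, 83, 99]
extract-min → returns 59:
  remove root 59; move last element 99 to root → [99, 94, 83]
  99 vs smaller child 83 at index 2, swap → [83, 94, 99]
extract-min → returns 83:
  remove root 83; move last element 99 to root → [99, 94]
  99 vs only child 94 at index 1, swap → [94, 99]
insert 107:
  append 107 at index 2 → [94, 99, 107] (no swap needed)

[94, 99, 107]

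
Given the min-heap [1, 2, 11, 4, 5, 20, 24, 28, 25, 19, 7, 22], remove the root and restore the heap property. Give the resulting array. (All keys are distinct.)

[2, 4, 11, 22, 5, 20, 24, 28, 25, 19, 7]

remove root 1; move last element 22 to root → [22, 2, 11, 4, 5, 20, 24, 28, 25, 19, 7]
22 vs smaller child 2 at index 1, swap → [2, 22, 11, 4, 5, 20, 24, 28, 25, 19, 7]
22 vs smaller child 4 at index 3, swap → [2, 4, 11, 22, 5, 20, 24, 28, 25, 19, 7]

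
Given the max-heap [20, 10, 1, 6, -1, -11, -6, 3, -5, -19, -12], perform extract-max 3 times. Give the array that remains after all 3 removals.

[3, -1, 1, -5, -19, -11, -6, -12]

extract-max #1 returns 20:
  remove root 20; move last element -12 to root → [-12, 10, 1, 6, -1, -11, -6, 3, -5, -19]
  -12 vs larger child 10 at index 1, swap → [10, -12, 1, 6, -1, -11, -6, 3, -5, -19]
  -12 vs larger child 6 at index 3, swap → [10, 6, 1, -12, -1, -11, -6, 3, -5, -19]
  -12 vs larger child 3 at index 7, swap → [10, 6, 1, 3, -1, -11, -6, -12, -5, -19]
extract-max #2 returns 10:
  remove root 10; move last element -19 to root → [-19, 6, 1, 3, -1, -11, -6, -12, -5]
  -19 vs larger child 6 at index 1, swap → [6, -19, 1, 3, -1, -11, -6, -12, -5]
  -19 vs larger child 3 at index 3, swap → [6, 3, 1, -19, -1, -11, -6, -12, -5]
  -19 vs larger child -5 at index 8, swap → [6, 3, 1, -5, -1, -11, -6, -12, -19]
extract-max #3 returns 6:
  remove root 6; move last element -19 to root → [-19, 3, 1, -5, -1, -11, -6, -12]
  -19 vs larger child 3 at index 1, swap → [3, -19, 1, -5, -1, -11, -6, -12]
  -19 vs larger child -1 at index 4, swap → [3, -1, 1, -5, -19, -11, -6, -12]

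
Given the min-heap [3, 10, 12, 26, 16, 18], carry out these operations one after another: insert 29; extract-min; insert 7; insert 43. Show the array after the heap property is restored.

insert 29:
  append 29 at index 6 → [3, 10, 12, 26, 16, 18, 29] (no swap needed)
extract-min → returns 3:
  remove root 3; move last element 29 to root → [29, 10, 12, 26, 16, 18]
  29 vs smaller child 10 at index 1, swap → [10, 29, 12, 26, 16, 18]
  29 vs smaller child 16 at index 4, swap → [10, 16, 12, 26, 29, 18]
insert 7:
  append 7 at index 6 → [10, 16, 12, 26, 29, 18, 7]
  7 < parent 12 at index 2, swap → [10, 16, 7, 26, 29, 18, 12]
  7 < parent 10 at index 0, swap → [7, 16, 10, 26, 29, 18, 12]
insert 43:
  append 43 at index 7 → [7, 16, 10, 26, 29, 18, 12, 43] (no swap needed)

[7, 16, 10, 26, 29, 18, 12, 43]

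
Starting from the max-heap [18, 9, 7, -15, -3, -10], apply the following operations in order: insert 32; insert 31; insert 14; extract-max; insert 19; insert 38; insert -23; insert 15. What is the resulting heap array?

insert 32:
  append 32 at index 6 → [18, 9, 7, -15, -3, -10, 32]
  32 > parent 7 at index 2, swap → [18, 9, 32, -15, -3, -10, 7]
  32 > parent 18 at index 0, swap → [32, 9, 18, -15, -3, -10, 7]
insert 31:
  append 31 at index 7 → [32, 9, 18, -15, -3, -10, 7, 31]
  31 > parent -15 at index 3, swap → [32, 9, 18, 31, -3, -10, 7, -15]
  31 > parent 9 at index 1, swap → [32, 31, 18, 9, -3, -10, 7, -15]
insert 14:
  append 14 at index 8 → [32, 31, 18, 9, -3, -10, 7, -15, 14]
  14 > parent 9 at index 3, swap → [32, 31, 18, 14, -3, -10, 7, -15, 9]
extract-max → returns 32:
  remove root 32; move last element 9 to root → [9, 31, 18, 14, -3, -10, 7, -15]
  9 vs larger child 31 at index 1, swap → [31, 9, 18, 14, -3, -10, 7, -15]
  9 vs larger child 14 at index 3, swap → [31, 14, 18, 9, -3, -10, 7, -15]
insert 19:
  append 19 at index 8 → [31, 14, 18, 9, -3, -10, 7, -15, 19]
  19 > parent 9 at index 3, swap → [31, 14, 18, 19, -3, -10, 7, -15, 9]
  19 > parent 14 at index 1, swap → [31, 19, 18, 14, -3, -10, 7, -15, 9]
insert 38:
  append 38 at index 9 → [31, 19, 18, 14, -3, -10, 7, -15, 9, 38]
  38 > parent -3 at index 4, swap → [31, 19, 18, 14, 38, -10, 7, -15, 9, -3]
  38 > parent 19 at index 1, swap → [31, 38, 18, 14, 19, -10, 7, -15, 9, -3]
  38 > parent 31 at index 0, swap → [38, 31, 18, 14, 19, -10, 7, -15, 9, -3]
insert -23:
  append -23 at index 10 → [38, 31, 18, 14, 19, -10, 7, -15, 9, -3, -23] (no swap needed)
insert 15:
  append 15 at index 11 → [38, 31, 18, 14, 19, -10, 7, -15, 9, -3, -23, 15]
  15 > parent -10 at index 5, swap → [38, 31, 18, 14, 19, 15, 7, -15, 9, -3, -23, -10]

[38, 31, 18, 14, 19, 15, 7, -15, 9, -3, -23, -10]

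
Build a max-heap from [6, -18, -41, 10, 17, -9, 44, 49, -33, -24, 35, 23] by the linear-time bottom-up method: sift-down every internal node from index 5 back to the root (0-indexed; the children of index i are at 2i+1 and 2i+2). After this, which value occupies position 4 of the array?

17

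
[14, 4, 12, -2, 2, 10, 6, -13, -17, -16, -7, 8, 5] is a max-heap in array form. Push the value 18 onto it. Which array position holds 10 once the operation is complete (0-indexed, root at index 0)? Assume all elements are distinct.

5

append 18 at index 13 → [14, 4, 12, -2, 2, 10, 6, -13, -17, -16, -7, 8, 5, 18]
18 > parent 6 at index 6, swap → [14, 4, 12, -2, 2, 10, 18, -13, -17, -16, -7, 8, 5, 6]
18 > parent 12 at index 2, swap → [14, 4, 18, -2, 2, 10, 12, -13, -17, -16, -7, 8, 5, 6]
18 > parent 14 at index 0, swap → [18, 4, 14, -2, 2, 10, 12, -13, -17, -16, -7, 8, 5, 6]
resulting array: [18, 4, 14, -2, 2, 10, 12, -13, -17, -16, -7, 8, 5, 6]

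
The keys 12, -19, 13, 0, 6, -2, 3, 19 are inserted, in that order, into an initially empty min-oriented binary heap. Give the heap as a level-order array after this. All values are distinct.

Insert 12:
  append 12 at index 0 → [12] (no swap needed)
Insert -19:
  append -19 at index 1 → [12, -19]
  -19 < parent 12 at index 0, swap → [-19, 12]
Insert 13:
  append 13 at index 2 → [-19, 12, 13] (no swap needed)
Insert 0:
  append 0 at index 3 → [-19, 12, 13, 0]
  0 < parent 12 at index 1, swap → [-19, 0, 13, 12]
Insert 6:
  append 6 at index 4 → [-19, 0, 13, 12, 6] (no swap needed)
Insert -2:
  append -2 at index 5 → [-19, 0, 13, 12, 6, -2]
  -2 < parent 13 at index 2, swap → [-19, 0, -2, 12, 6, 13]
Insert 3:
  append 3 at index 6 → [-19, 0, -2, 12, 6, 13, 3] (no swap needed)
Insert 19:
  append 19 at index 7 → [-19, 0, -2, 12, 6, 13, 3, 19] (no swap needed)

[-19, 0, -2, 12, 6, 13, 3, 19]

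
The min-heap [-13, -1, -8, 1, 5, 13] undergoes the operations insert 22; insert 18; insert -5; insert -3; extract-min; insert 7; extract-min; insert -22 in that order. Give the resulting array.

insert 22:
  append 22 at index 6 → [-13, -1, -8, 1, 5, 13, 22] (no swap needed)
insert 18:
  append 18 at index 7 → [-13, -1, -8, 1, 5, 13, 22, 18] (no swap needed)
insert -5:
  append -5 at index 8 → [-13, -1, -8, 1, 5, 13, 22, 18, -5]
  -5 < parent 1 at index 3, swap → [-13, -1, -8, -5, 5, 13, 22, 18, 1]
  -5 < parent -1 at index 1, swap → [-13, -5, -8, -1, 5, 13, 22, 18, 1]
insert -3:
  append -3 at index 9 → [-13, -5, -8, -1, 5, 13, 22, 18, 1, -3]
  -3 < parent 5 at index 4, swap → [-13, -5, -8, -1, -3, 13, 22, 18, 1, 5]
extract-min → returns -13:
  remove root -13; move last element 5 to root → [5, -5, -8, -1, -3, 13, 22, 18, 1]
  5 vs smaller child -8 at index 2, swap → [-8, -5, 5, -1, -3, 13, 22, 18, 1]
insert 7:
  append 7 at index 9 → [-8, -5, 5, -1, -3, 13, 22, 18, 1, 7] (no swap needed)
extract-min → returns -8:
  remove root -8; move last element 7 to root → [7, -5, 5, -1, -3, 13, 22, 18, 1]
  7 vs smaller child -5 at index 1, swap → [-5, 7, 5, -1, -3, 13, 22, 18, 1]
  7 vs smaller child -3 at index 4, swap → [-5, -3, 5, -1, 7, 13, 22, 18, 1]
insert -22:
  append -22 at index 9 → [-5, -3, 5, -1, 7, 13, 22, 18, 1, -22]
  -22 < parent 7 at index 4, swap → [-5, -3, 5, -1, -22, 13, 22, 18, 1, 7]
  -22 < parent -3 at index 1, swap → [-5, -22, 5, -1, -3, 13, 22, 18, 1, 7]
  -22 < parent -5 at index 0, swap → [-22, -5, 5, -1, -3, 13, 22, 18, 1, 7]

[-22, -5, 5, -1, -3, 13, 22, 18, 1, 7]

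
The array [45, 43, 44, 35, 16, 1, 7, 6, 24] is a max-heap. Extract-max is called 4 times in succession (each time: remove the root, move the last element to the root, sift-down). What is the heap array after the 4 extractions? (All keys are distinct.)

[24, 16, 1, 6, 7]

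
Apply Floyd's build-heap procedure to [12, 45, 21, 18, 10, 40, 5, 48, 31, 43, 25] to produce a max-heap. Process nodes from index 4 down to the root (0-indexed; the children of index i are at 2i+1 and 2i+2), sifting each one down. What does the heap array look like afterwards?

sift down from index 4:
  10 vs larger child 43 at index 9, swap → [12, 45, 21, 18, 43, 40, 5, 48, 31, 10, 25]
sift down from index 3:
  18 vs larger child 48 at index 7, swap → [12, 45, 21, 48, 43, 40, 5, 18, 31, 10, 25]
sift down from index 2:
  21 vs larger child 40 at index 5, swap → [12, 45, 40, 48, 43, 21, 5, 18, 31, 10, 25]
sift down from index 1:
  45 vs larger child 48 at index 3, swap → [12, 48, 40, 45, 43, 21, 5, 18, 31, 10, 25]
sift down from index 0:
  12 vs larger child 48 at index 1, swap → [48, 12, 40, 45, 43, 21, 5, 18, 31, 10, 25]
  12 vs larger child 45 at index 3, swap → [48, 45, 40, 12, 43, 21, 5, 18, 31, 10, 25]
  12 vs larger child 31 at index 8, swap → [48, 45, 40, 31, 43, 21, 5, 18, 12, 10, 25]

[48, 45, 40, 31, 43, 21, 5, 18, 12, 10, 25]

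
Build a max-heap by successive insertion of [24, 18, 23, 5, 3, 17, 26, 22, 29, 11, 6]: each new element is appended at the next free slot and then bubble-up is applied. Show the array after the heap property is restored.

Insert 24:
  append 24 at index 0 → [24] (no swap needed)
Insert 18:
  append 18 at index 1 → [24, 18] (no swap needed)
Insert 23:
  append 23 at index 2 → [24, 18, 23] (no swap needed)
Insert 5:
  append 5 at index 3 → [24, 18, 23, 5] (no swap needed)
Insert 3:
  append 3 at index 4 → [24, 18, 23, 5, 3] (no swap needed)
Insert 17:
  append 17 at index 5 → [24, 18, 23, 5, 3, 17] (no swap needed)
Insert 26:
  append 26 at index 6 → [24, 18, 23, 5, 3, 17, 26]
  26 > parent 23 at index 2, swap → [24, 18, 26, 5, 3, 17, 23]
  26 > parent 24 at index 0, swap → [26, 18, 24, 5, 3, 17, 23]
Insert 22:
  append 22 at index 7 → [26, 18, 24, 5, 3, 17, 23, 22]
  22 > parent 5 at index 3, swap → [26, 18, 24, 22, 3, 17, 23, 5]
  22 > parent 18 at index 1, swap → [26, 22, 24, 18, 3, 17, 23, 5]
Insert 29:
  append 29 at index 8 → [26, 22, 24, 18, 3, 17, 23, 5, 29]
  29 > parent 18 at index 3, swap → [26, 22, 24, 29, 3, 17, 23, 5, 18]
  29 > parent 22 at index 1, swap → [26, 29, 24, 22, 3, 17, 23, 5, 18]
  29 > parent 26 at index 0, swap → [29, 26, 24, 22, 3, 17, 23, 5, 18]
Insert 11:
  append 11 at index 9 → [29, 26, 24, 22, 3, 17, 23, 5, 18, 11]
  11 > parent 3 at index 4, swap → [29, 26, 24, 22, 11, 17, 23, 5, 18, 3]
Insert 6:
  append 6 at index 10 → [29, 26, 24, 22, 11, 17, 23, 5, 18, 3, 6] (no swap needed)

[29, 26, 24, 22, 11, 17, 23, 5, 18, 3, 6]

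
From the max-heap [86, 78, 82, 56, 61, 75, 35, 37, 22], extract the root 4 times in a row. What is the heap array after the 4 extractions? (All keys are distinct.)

extract-max #1 returns 86:
  remove root 86; move last element 22 to root → [22, 78, 82, 56, 61, 75, 35, 37]
  22 vs larger child 82 at index 2, swap → [82, 78, 22, 56, 61, 75, 35, 37]
  22 vs larger child 75 at index 5, swap → [82, 78, 75, 56, 61, 22, 35, 37]
extract-max #2 returns 82:
  remove root 82; move last element 37 to root → [37, 78, 75, 56, 61, 22, 35]
  37 vs larger child 78 at index 1, swap → [78, 37, 75, 56, 61, 22, 35]
  37 vs larger child 61 at index 4, swap → [78, 61, 75, 56, 37, 22, 35]
extract-max #3 returns 78:
  remove root 78; move last element 35 to root → [35, 61, 75, 56, 37, 22]
  35 vs larger child 75 at index 2, swap → [75, 61, 35, 56, 37, 22]
extract-max #4 returns 75:
  remove root 75; move last element 22 to root → [22, 61, 35, 56, 37]
  22 vs larger child 61 at index 1, swap → [61, 22, 35, 56, 37]
  22 vs larger child 56 at index 3, swap → [61, 56, 35, 22, 37]

[61, 56, 35, 22, 37]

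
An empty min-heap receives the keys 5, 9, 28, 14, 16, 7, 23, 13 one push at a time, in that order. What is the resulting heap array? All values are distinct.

[5, 9, 7, 13, 16, 28, 23, 14]

Insert 5:
  append 5 at index 0 → [5] (no swap needed)
Insert 9:
  append 9 at index 1 → [5, 9] (no swap needed)
Insert 28:
  append 28 at index 2 → [5, 9, 28] (no swap needed)
Insert 14:
  append 14 at index 3 → [5, 9, 28, 14] (no swap needed)
Insert 16:
  append 16 at index 4 → [5, 9, 28, 14, 16] (no swap needed)
Insert 7:
  append 7 at index 5 → [5, 9, 28, 14, 16, 7]
  7 < parent 28 at index 2, swap → [5, 9, 7, 14, 16, 28]
Insert 23:
  append 23 at index 6 → [5, 9, 7, 14, 16, 28, 23] (no swap needed)
Insert 13:
  append 13 at index 7 → [5, 9, 7, 14, 16, 28, 23, 13]
  13 < parent 14 at index 3, swap → [5, 9, 7, 13, 16, 28, 23, 14]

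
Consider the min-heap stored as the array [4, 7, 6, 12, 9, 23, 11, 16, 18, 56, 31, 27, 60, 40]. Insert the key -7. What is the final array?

[-7, 7, 4, 12, 9, 23, 6, 16, 18, 56, 31, 27, 60, 40, 11]

append -7 at index 14 → [4, 7, 6, 12, 9, 23, 11, 16, 18, 56, 31, 27, 60, 40, -7]
-7 < parent 11 at index 6, swap → [4, 7, 6, 12, 9, 23, -7, 16, 18, 56, 31, 27, 60, 40, 11]
-7 < parent 6 at index 2, swap → [4, 7, -7, 12, 9, 23, 6, 16, 18, 56, 31, 27, 60, 40, 11]
-7 < parent 4 at index 0, swap → [-7, 7, 4, 12, 9, 23, 6, 16, 18, 56, 31, 27, 60, 40, 11]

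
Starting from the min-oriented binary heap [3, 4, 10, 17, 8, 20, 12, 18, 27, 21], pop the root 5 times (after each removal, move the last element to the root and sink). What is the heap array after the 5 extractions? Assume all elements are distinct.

[17, 18, 20, 27, 21]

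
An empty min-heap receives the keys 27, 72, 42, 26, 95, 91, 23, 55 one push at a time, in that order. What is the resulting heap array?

Insert 27:
  append 27 at index 0 → [27] (no swap needed)
Insert 72:
  append 72 at index 1 → [27, 72] (no swap needed)
Insert 42:
  append 42 at index 2 → [27, 72, 42] (no swap needed)
Insert 26:
  append 26 at index 3 → [27, 72, 42, 26]
  26 < parent 72 at index 1, swap → [27, 26, 42, 72]
  26 < parent 27 at index 0, swap → [26, 27, 42, 72]
Insert 95:
  append 95 at index 4 → [26, 27, 42, 72, 95] (no swap needed)
Insert 91:
  append 91 at index 5 → [26, 27, 42, 72, 95, 91] (no swap needed)
Insert 23:
  append 23 at index 6 → [26, 27, 42, 72, 95, 91, 23]
  23 < parent 42 at index 2, swap → [26, 27, 23, 72, 95, 91, 42]
  23 < parent 26 at index 0, swap → [23, 27, 26, 72, 95, 91, 42]
Insert 55:
  append 55 at index 7 → [23, 27, 26, 72, 95, 91, 42, 55]
  55 < parent 72 at index 3, swap → [23, 27, 26, 55, 95, 91, 42, 72]

[23, 27, 26, 55, 95, 91, 42, 72]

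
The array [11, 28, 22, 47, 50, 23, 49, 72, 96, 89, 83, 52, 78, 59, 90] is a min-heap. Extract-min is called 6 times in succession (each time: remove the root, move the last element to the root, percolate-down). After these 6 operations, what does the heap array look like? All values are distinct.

[50, 72, 52, 78, 83, 90, 59, 89, 96]

extract-min #1 returns 11:
  remove root 11; move last element 90 to root → [90, 28, 22, 47, 50, 23, 49, 72, 96, 89, 83, 52, 78, 59]
  90 vs smaller child 22 at index 2, swap → [22, 28, 90, 47, 50, 23, 49, 72, 96, 89, 83, 52, 78, 59]
  90 vs smaller child 23 at index 5, swap → [22, 28, 23, 47, 50, 90, 49, 72, 96, 89, 83, 52, 78, 59]
  90 vs smaller child 52 at index 11, swap → [22, 28, 23, 47, 50, 52, 49, 72, 96, 89, 83, 90, 78, 59]
extract-min #2 returns 22:
  remove root 22; move last element 59 to root → [59, 28, 23, 47, 50, 52, 49, 72, 96, 89, 83, 90, 78]
  59 vs smaller child 23 at index 2, swap → [23, 28, 59, 47, 50, 52, 49, 72, 96, 89, 83, 90, 78]
  59 vs smaller child 49 at index 6, swap → [23, 28, 49, 47, 50, 52, 59, 72, 96, 89, 83, 90, 78]
extract-min #3 returns 23:
  remove root 23; move last element 78 to root → [78, 28, 49, 47, 50, 52, 59, 72, 96, 89, 83, 90]
  78 vs smaller child 28 at index 1, swap → [28, 78, 49, 47, 50, 52, 59, 72, 96, 89, 83, 90]
  78 vs smaller child 47 at index 3, swap → [28, 47, 49, 78, 50, 52, 59, 72, 96, 89, 83, 90]
  78 vs smaller child 72 at index 7, swap → [28, 47, 49, 72, 50, 52, 59, 78, 96, 89, 83, 90]
extract-min #4 returns 28:
  remove root 28; move last element 90 to root → [90, 47, 49, 72, 50, 52, 59, 78, 96, 89, 83]
  90 vs smaller child 47 at index 1, swap → [47, 90, 49, 72, 50, 52, 59, 78, 96, 89, 83]
  90 vs smaller child 50 at index 4, swap → [47, 50, 49, 72, 90, 52, 59, 78, 96, 89, 83]
  90 vs smaller child 83 at index 10, swap → [47, 50, 49, 72, 83, 52, 59, 78, 96, 89, 90]
extract-min #5 returns 47:
  remove root 47; move last element 90 to root → [90, 50, 49, 72, 83, 52, 59, 78, 96, 89]
  90 vs smaller child 49 at index 2, swap → [49, 50, 90, 72, 83, 52, 59, 78, 96, 89]
  90 vs smaller child 52 at index 5, swap → [49, 50, 52, 72, 83, 90, 59, 78, 96, 89]
extract-min #6 returns 49:
  remove root 49; move last element 89 to root → [89, 50, 52, 72, 83, 90, 59, 78, 96]
  89 vs smaller child 50 at index 1, swap → [50, 89, 52, 72, 83, 90, 59, 78, 96]
  89 vs smaller child 72 at index 3, swap → [50, 72, 52, 89, 83, 90, 59, 78, 96]
  89 vs smaller child 78 at index 7, swap → [50, 72, 52, 78, 83, 90, 59, 89, 96]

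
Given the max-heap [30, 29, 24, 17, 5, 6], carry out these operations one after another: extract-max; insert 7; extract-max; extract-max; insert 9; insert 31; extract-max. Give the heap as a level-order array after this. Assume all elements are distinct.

[17, 9, 7, 5, 6]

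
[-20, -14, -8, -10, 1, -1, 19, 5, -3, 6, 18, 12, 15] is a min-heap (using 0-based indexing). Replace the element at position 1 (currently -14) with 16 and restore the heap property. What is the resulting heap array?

set index 1 from -14 to 16 → [-20, 16, -8, -10, 1, -1, 19, 5, -3, 6, 18, 12, 15]
16 vs smaller child -10 at index 3, swap → [-20, -10, -8, 16, 1, -1, 19, 5, -3, 6, 18, 12, 15]
16 vs smaller child -3 at index 8, swap → [-20, -10, -8, -3, 1, -1, 19, 5, 16, 6, 18, 12, 15]

[-20, -10, -8, -3, 1, -1, 19, 5, 16, 6, 18, 12, 15]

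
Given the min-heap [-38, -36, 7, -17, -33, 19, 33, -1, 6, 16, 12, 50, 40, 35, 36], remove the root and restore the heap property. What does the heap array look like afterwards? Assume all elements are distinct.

[-36, -33, 7, -17, 12, 19, 33, -1, 6, 16, 36, 50, 40, 35]

remove root -38; move last element 36 to root → [36, -36, 7, -17, -33, 19, 33, -1, 6, 16, 12, 50, 40, 35]
36 vs smaller child -36 at index 1, swap → [-36, 36, 7, -17, -33, 19, 33, -1, 6, 16, 12, 50, 40, 35]
36 vs smaller child -33 at index 4, swap → [-36, -33, 7, -17, 36, 19, 33, -1, 6, 16, 12, 50, 40, 35]
36 vs smaller child 12 at index 10, swap → [-36, -33, 7, -17, 12, 19, 33, -1, 6, 16, 36, 50, 40, 35]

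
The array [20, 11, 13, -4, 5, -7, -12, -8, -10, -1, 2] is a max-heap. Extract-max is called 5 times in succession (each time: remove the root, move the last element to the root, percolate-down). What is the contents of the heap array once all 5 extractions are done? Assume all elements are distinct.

extract-max #1 returns 20:
  remove root 20; move last element 2 to root → [2, 11, 13, -4, 5, -7, -12, -8, -10, -1]
  2 vs larger child 13 at index 2, swap → [13, 11, 2, -4, 5, -7, -12, -8, -10, -1]
extract-max #2 returns 13:
  remove root 13; move last element -1 to root → [-1, 11, 2, -4, 5, -7, -12, -8, -10]
  -1 vs larger child 11 at index 1, swap → [11, -1, 2, -4, 5, -7, -12, -8, -10]
  -1 vs larger child 5 at index 4, swap → [11, 5, 2, -4, -1, -7, -12, -8, -10]
extract-max #3 returns 11:
  remove root 11; move last element -10 to root → [-10, 5, 2, -4, -1, -7, -12, -8]
  -10 vs larger child 5 at index 1, swap → [5, -10, 2, -4, -1, -7, -12, -8]
  -10 vs larger child -1 at index 4, swap → [5, -1, 2, -4, -10, -7, -12, -8]
extract-max #4 returns 5:
  remove root 5; move last element -8 to root → [-8, -1, 2, -4, -10, -7, -12]
  -8 vs larger child 2 at index 2, swap → [2, -1, -8, -4, -10, -7, -12]
  -8 vs larger child -7 at index 5, swap → [2, -1, -7, -4, -10, -8, -12]
extract-max #5 returns 2:
  remove root 2; move last element -12 to root → [-12, -1, -7, -4, -10, -8]
  -12 vs larger child -1 at index 1, swap → [-1, -12, -7, -4, -10, -8]
  -12 vs larger child -4 at index 3, swap → [-1, -4, -7, -12, -10, -8]

[-1, -4, -7, -12, -10, -8]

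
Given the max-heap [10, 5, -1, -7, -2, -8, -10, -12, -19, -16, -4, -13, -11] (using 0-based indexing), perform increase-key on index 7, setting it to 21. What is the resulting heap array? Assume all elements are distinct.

set index 7 from -12 to 21 → [10, 5, -1, -7, -2, -8, -10, 21, -19, -16, -4, -13, -11]
21 > parent -7 at index 3, swap → [10, 5, -1, 21, -2, -8, -10, -7, -19, -16, -4, -13, -11]
21 > parent 5 at index 1, swap → [10, 21, -1, 5, -2, -8, -10, -7, -19, -16, -4, -13, -11]
21 > parent 10 at index 0, swap → [21, 10, -1, 5, -2, -8, -10, -7, -19, -16, -4, -13, -11]

[21, 10, -1, 5, -2, -8, -10, -7, -19, -16, -4, -13, -11]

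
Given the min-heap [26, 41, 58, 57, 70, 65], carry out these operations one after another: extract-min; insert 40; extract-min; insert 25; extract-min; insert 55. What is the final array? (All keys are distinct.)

[41, 57, 55, 65, 70, 58]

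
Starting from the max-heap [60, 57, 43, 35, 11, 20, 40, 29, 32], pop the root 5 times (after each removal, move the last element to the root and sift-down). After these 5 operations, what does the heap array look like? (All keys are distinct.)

extract-max #1 returns 60:
  remove root 60; move last element 32 to root → [32, 57, 43, 35, 11, 20, 40, 29]
  32 vs larger child 57 at index 1, swap → [57, 32, 43, 35, 11, 20, 40, 29]
  32 vs larger child 35 at index 3, swap → [57, 35, 43, 32, 11, 20, 40, 29]
extract-max #2 returns 57:
  remove root 57; move last element 29 to root → [29, 35, 43, 32, 11, 20, 40]
  29 vs larger child 43 at index 2, swap → [43, 35, 29, 32, 11, 20, 40]
  29 vs larger child 40 at index 6, swap → [43, 35, 40, 32, 11, 20, 29]
extract-max #3 returns 43:
  remove root 43; move last element 29 to root → [29, 35, 40, 32, 11, 20]
  29 vs larger child 40 at index 2, swap → [40, 35, 29, 32, 11, 20]
extract-max #4 returns 40:
  remove root 40; move last element 20 to root → [20, 35, 29, 32, 11]
  20 vs larger child 35 at index 1, swap → [35, 20, 29, 32, 11]
  20 vs larger child 32 at index 3, swap → [35, 32, 29, 20, 11]
extract-max #5 returns 35:
  remove root 35; move last element 11 to root → [11, 32, 29, 20]
  11 vs larger child 32 at index 1, swap → [32, 11, 29, 20]
  11 vs only child 20 at index 3, swap → [32, 20, 29, 11]

[32, 20, 29, 11]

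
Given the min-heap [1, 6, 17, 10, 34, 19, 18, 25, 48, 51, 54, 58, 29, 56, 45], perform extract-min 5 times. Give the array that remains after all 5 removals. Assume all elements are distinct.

extract-min #1 returns 1:
  remove root 1; move last element 45 to root → [45, 6, 17, 10, 34, 19, 18, 25, 48, 51, 54, 58, 29, 56]
  45 vs smaller child 6 at index 1, swap → [6, 45, 17, 10, 34, 19, 18, 25, 48, 51, 54, 58, 29, 56]
  45 vs smaller child 10 at index 3, swap → [6, 10, 17, 45, 34, 19, 18, 25, 48, 51, 54, 58, 29, 56]
  45 vs smaller child 25 at index 7, swap → [6, 10, 17, 25, 34, 19, 18, 45, 48, 51, 54, 58, 29, 56]
extract-min #2 returns 6:
  remove root 6; move last element 56 to root → [56, 10, 17, 25, 34, 19, 18, 45, 48, 51, 54, 58, 29]
  56 vs smaller child 10 at index 1, swap → [10, 56, 17, 25, 34, 19, 18, 45, 48, 51, 54, 58, 29]
  56 vs smaller child 25 at index 3, swap → [10, 25, 17, 56, 34, 19, 18, 45, 48, 51, 54, 58, 29]
  56 vs smaller child 45 at index 7, swap → [10, 25, 17, 45, 34, 19, 18, 56, 48, 51, 54, 58, 29]
extract-min #3 returns 10:
  remove root 10; move last element 29 to root → [29, 25, 17, 45, 34, 19, 18, 56, 48, 51, 54, 58]
  29 vs smaller child 17 at index 2, swap → [17, 25, 29, 45, 34, 19, 18, 56, 48, 51, 54, 58]
  29 vs smaller child 18 at index 6, swap → [17, 25, 18, 45, 34, 19, 29, 56, 48, 51, 54, 58]
extract-min #4 returns 17:
  remove root 17; move last element 58 to root → [58, 25, 18, 45, 34, 19, 29, 56, 48, 51, 54]
  58 vs smaller child 18 at index 2, swap → [18, 25, 58, 45, 34, 19, 29, 56, 48, 51, 54]
  58 vs smaller child 19 at index 5, swap → [18, 25, 19, 45, 34, 58, 29, 56, 48, 51, 54]
extract-min #5 returns 18:
  remove root 18; move last element 54 to root → [54, 25, 19, 45, 34, 58, 29, 56, 48, 51]
  54 vs smaller child 19 at index 2, swap → [19, 25, 54, 45, 34, 58, 29, 56, 48, 51]
  54 vs smaller child 29 at index 6, swap → [19, 25, 29, 45, 34, 58, 54, 56, 48, 51]

[19, 25, 29, 45, 34, 58, 54, 56, 48, 51]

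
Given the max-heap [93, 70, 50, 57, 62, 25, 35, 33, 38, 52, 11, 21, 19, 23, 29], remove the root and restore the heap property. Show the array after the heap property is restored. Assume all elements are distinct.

[70, 62, 50, 57, 52, 25, 35, 33, 38, 29, 11, 21, 19, 23]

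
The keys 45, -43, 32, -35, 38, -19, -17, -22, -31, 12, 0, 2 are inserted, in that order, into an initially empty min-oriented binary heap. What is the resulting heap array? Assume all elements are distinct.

[-43, -35, -19, -31, 0, 2, -17, 45, -22, 38, 12, 32]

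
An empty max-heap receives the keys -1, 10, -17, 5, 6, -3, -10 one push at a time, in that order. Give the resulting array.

[10, 6, -3, -1, 5, -17, -10]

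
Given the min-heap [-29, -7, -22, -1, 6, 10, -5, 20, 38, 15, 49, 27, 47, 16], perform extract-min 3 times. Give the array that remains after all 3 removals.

extract-min #1 returns -29:
  remove root -29; move last element 16 to root → [16, -7, -22, -1, 6, 10, -5, 20, 38, 15, 49, 27, 47]
  16 vs smaller child -22 at index 2, swap → [-22, -7, 16, -1, 6, 10, -5, 20, 38, 15, 49, 27, 47]
  16 vs smaller child -5 at index 6, swap → [-22, -7, -5, -1, 6, 10, 16, 20, 38, 15, 49, 27, 47]
extract-min #2 returns -22:
  remove root -22; move last element 47 to root → [47, -7, -5, -1, 6, 10, 16, 20, 38, 15, 49, 27]
  47 vs smaller child -7 at index 1, swap → [-7, 47, -5, -1, 6, 10, 16, 20, 38, 15, 49, 27]
  47 vs smaller child -1 at index 3, swap → [-7, -1, -5, 47, 6, 10, 16, 20, 38, 15, 49, 27]
  47 vs smaller child 20 at index 7, swap → [-7, -1, -5, 20, 6, 10, 16, 47, 38, 15, 49, 27]
extract-min #3 returns -7:
  remove root -7; move last element 27 to root → [27, -1, -5, 20, 6, 10, 16, 47, 38, 15, 49]
  27 vs smaller child -5 at index 2, swap → [-5, -1, 27, 20, 6, 10, 16, 47, 38, 15, 49]
  27 vs smaller child 10 at index 5, swap → [-5, -1, 10, 20, 6, 27, 16, 47, 38, 15, 49]

[-5, -1, 10, 20, 6, 27, 16, 47, 38, 15, 49]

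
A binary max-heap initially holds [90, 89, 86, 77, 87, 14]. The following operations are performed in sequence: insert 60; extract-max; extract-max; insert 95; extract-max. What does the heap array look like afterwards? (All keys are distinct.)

[87, 77, 86, 14, 60]

insert 60:
  append 60 at index 6 → [90, 89, 86, 77, 87, 14, 60] (no swap needed)
extract-max → returns 90:
  remove root 90; move last element 60 to root → [60, 89, 86, 77, 87, 14]
  60 vs larger child 89 at index 1, swap → [89, 60, 86, 77, 87, 14]
  60 vs larger child 87 at index 4, swap → [89, 87, 86, 77, 60, 14]
extract-max → returns 89:
  remove root 89; move last element 14 to root → [14, 87, 86, 77, 60]
  14 vs larger child 87 at index 1, swap → [87, 14, 86, 77, 60]
  14 vs larger child 77 at index 3, swap → [87, 77, 86, 14, 60]
insert 95:
  append 95 at index 5 → [87, 77, 86, 14, 60, 95]
  95 > parent 86 at index 2, swap → [87, 77, 95, 14, 60, 86]
  95 > parent 87 at index 0, swap → [95, 77, 87, 14, 60, 86]
extract-max → returns 95:
  remove root 95; move last element 86 to root → [86, 77, 87, 14, 60]
  86 vs larger child 87 at index 2, swap → [87, 77, 86, 14, 60]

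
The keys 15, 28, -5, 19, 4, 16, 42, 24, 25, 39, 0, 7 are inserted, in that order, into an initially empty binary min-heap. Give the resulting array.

[-5, 0, 7, 24, 4, 15, 42, 28, 25, 39, 19, 16]

Insert 15:
  append 15 at index 0 → [15] (no swap needed)
Insert 28:
  append 28 at index 1 → [15, 28] (no swap needed)
Insert -5:
  append -5 at index 2 → [15, 28, -5]
  -5 < parent 15 at index 0, swap → [-5, 28, 15]
Insert 19:
  append 19 at index 3 → [-5, 28, 15, 19]
  19 < parent 28 at index 1, swap → [-5, 19, 15, 28]
Insert 4:
  append 4 at index 4 → [-5, 19, 15, 28, 4]
  4 < parent 19 at index 1, swap → [-5, 4, 15, 28, 19]
Insert 16:
  append 16 at index 5 → [-5, 4, 15, 28, 19, 16] (no swap needed)
Insert 42:
  append 42 at index 6 → [-5, 4, 15, 28, 19, 16, 42] (no swap needed)
Insert 24:
  append 24 at index 7 → [-5, 4, 15, 28, 19, 16, 42, 24]
  24 < parent 28 at index 3, swap → [-5, 4, 15, 24, 19, 16, 42, 28]
Insert 25:
  append 25 at index 8 → [-5, 4, 15, 24, 19, 16, 42, 28, 25] (no swap needed)
Insert 39:
  append 39 at index 9 → [-5, 4, 15, 24, 19, 16, 42, 28, 25, 39] (no swap needed)
Insert 0:
  append 0 at index 10 → [-5, 4, 15, 24, 19, 16, 42, 28, 25, 39, 0]
  0 < parent 19 at index 4, swap → [-5, 4, 15, 24, 0, 16, 42, 28, 25, 39, 19]
  0 < parent 4 at index 1, swap → [-5, 0, 15, 24, 4, 16, 42, 28, 25, 39, 19]
Insert 7:
  append 7 at index 11 → [-5, 0, 15, 24, 4, 16, 42, 28, 25, 39, 19, 7]
  7 < parent 16 at index 5, swap → [-5, 0, 15, 24, 4, 7, 42, 28, 25, 39, 19, 16]
  7 < parent 15 at index 2, swap → [-5, 0, 7, 24, 4, 15, 42, 28, 25, 39, 19, 16]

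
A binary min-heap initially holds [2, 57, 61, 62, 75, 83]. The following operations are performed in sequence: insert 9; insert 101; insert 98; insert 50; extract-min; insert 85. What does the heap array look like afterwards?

[9, 50, 61, 62, 57, 83, 75, 101, 98, 85]

insert 9:
  append 9 at index 6 → [2, 57, 61, 62, 75, 83, 9]
  9 < parent 61 at index 2, swap → [2, 57, 9, 62, 75, 83, 61]
insert 101:
  append 101 at index 7 → [2, 57, 9, 62, 75, 83, 61, 101] (no swap needed)
insert 98:
  append 98 at index 8 → [2, 57, 9, 62, 75, 83, 61, 101, 98] (no swap needed)
insert 50:
  append 50 at index 9 → [2, 57, 9, 62, 75, 83, 61, 101, 98, 50]
  50 < parent 75 at index 4, swap → [2, 57, 9, 62, 50, 83, 61, 101, 98, 75]
  50 < parent 57 at index 1, swap → [2, 50, 9, 62, 57, 83, 61, 101, 98, 75]
extract-min → returns 2:
  remove root 2; move last element 75 to root → [75, 50, 9, 62, 57, 83, 61, 101, 98]
  75 vs smaller child 9 at index 2, swap → [9, 50, 75, 62, 57, 83, 61, 101, 98]
  75 vs smaller child 61 at index 6, swap → [9, 50, 61, 62, 57, 83, 75, 101, 98]
insert 85:
  append 85 at index 9 → [9, 50, 61, 62, 57, 83, 75, 101, 98, 85] (no swap needed)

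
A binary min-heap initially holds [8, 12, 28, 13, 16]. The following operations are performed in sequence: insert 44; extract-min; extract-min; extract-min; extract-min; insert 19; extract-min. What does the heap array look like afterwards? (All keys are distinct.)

insert 44:
  append 44 at index 5 → [8, 12, 28, 13, 16, 44] (no swap needed)
extract-min → returns 8:
  remove root 8; move last element 44 to root → [44, 12, 28, 13, 16]
  44 vs smaller child 12 at index 1, swap → [12, 44, 28, 13, 16]
  44 vs smaller child 13 at index 3, swap → [12, 13, 28, 44, 16]
extract-min → returns 12:
  remove root 12; move last element 16 to root → [16, 13, 28, 44]
  16 vs smaller child 13 at index 1, swap → [13, 16, 28, 44]
extract-min → returns 13:
  remove root 13; move last element 44 to root → [44, 16, 28]
  44 vs smaller child 16 at index 1, swap → [16, 44, 28]
extract-min → returns 16:
  remove root 16; move last element 28 to root → [28, 44] (no swap needed)
insert 19:
  append 19 at index 2 → [28, 44, 19]
  19 < parent 28 at index 0, swap → [19, 44, 28]
extract-min → returns 19:
  remove root 19; move last element 28 to root → [28, 44] (no swap needed)

[28, 44]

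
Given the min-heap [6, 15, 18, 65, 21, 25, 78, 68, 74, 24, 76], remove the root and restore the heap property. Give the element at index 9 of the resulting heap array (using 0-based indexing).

76

remove root 6; move last element 76 to root → [76, 15, 18, 65, 21, 25, 78, 68, 74, 24]
76 vs smaller child 15 at index 1, swap → [15, 76, 18, 65, 21, 25, 78, 68, 74, 24]
76 vs smaller child 21 at index 4, swap → [15, 21, 18, 65, 76, 25, 78, 68, 74, 24]
76 vs only child 24 at index 9, swap → [15, 21, 18, 65, 24, 25, 78, 68, 74, 76]
resulting array: [15, 21, 18, 65, 24, 25, 78, 68, 74, 76]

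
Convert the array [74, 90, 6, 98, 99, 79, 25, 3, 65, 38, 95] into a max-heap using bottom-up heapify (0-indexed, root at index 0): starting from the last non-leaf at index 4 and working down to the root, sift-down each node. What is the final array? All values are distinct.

sift down from index 4: already satisfies heap property
sift down from index 3: already satisfies heap property
sift down from index 2:
  6 vs larger child 79 at index 5, swap → [74, 90, 79, 98, 99, 6, 25, 3, 65, 38, 95]
sift down from index 1:
  90 vs larger child 99 at index 4, swap → [74, 99, 79, 98, 90, 6, 25, 3, 65, 38, 95]
  90 vs larger child 95 at index 10, swap → [74, 99, 79, 98, 95, 6, 25, 3, 65, 38, 90]
sift down from index 0:
  74 vs larger child 99 at index 1, swap → [99, 74, 79, 98, 95, 6, 25, 3, 65, 38, 90]
  74 vs larger child 98 at index 3, swap → [99, 98, 79, 74, 95, 6, 25, 3, 65, 38, 90]

[99, 98, 79, 74, 95, 6, 25, 3, 65, 38, 90]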